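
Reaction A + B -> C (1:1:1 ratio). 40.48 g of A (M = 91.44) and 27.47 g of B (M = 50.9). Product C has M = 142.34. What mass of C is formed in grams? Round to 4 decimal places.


Find moles of each reactant; the smaller value is the limiting reagent in a 1:1:1 reaction, so moles_C equals moles of the limiter.
n_A = mass_A / M_A = 40.48 / 91.44 = 0.442695 mol
n_B = mass_B / M_B = 27.47 / 50.9 = 0.539686 mol
Limiting reagent: A (smaller), n_limiting = 0.442695 mol
mass_C = n_limiting * M_C = 0.442695 * 142.34
mass_C = 63.0132063 g, rounded to 4 dp:

63.0132 g


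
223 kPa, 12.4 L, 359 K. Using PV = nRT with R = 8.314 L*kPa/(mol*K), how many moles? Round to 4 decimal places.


PV = nRT, solve for n = PV / (RT).
PV = 223 * 12.4 = 2765.2
RT = 8.314 * 359 = 2984.726
n = 2765.2 / 2984.726
n = 0.9264502 mol, rounded to 4 dp:

0.9265 mol


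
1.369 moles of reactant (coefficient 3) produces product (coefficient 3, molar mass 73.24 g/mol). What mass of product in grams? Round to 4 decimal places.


Use the coefficient ratio to convert reactant moles to product moles, then multiply by the product's molar mass.
moles_P = moles_R * (coeff_P / coeff_R) = 1.369 * (3/3) = 1.369
mass_P = moles_P * M_P = 1.369 * 73.24
mass_P = 100.26556 g, rounded to 4 dp:

100.2656 g


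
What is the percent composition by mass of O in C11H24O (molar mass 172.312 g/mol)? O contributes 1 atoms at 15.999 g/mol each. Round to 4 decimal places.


pct = 100 * (n_elem * M_elem) / M_total
mass_contribution = 1 * 15.999 = 15.999 g/mol
pct = 100 * 15.999 / 172.312
pct = 9.28490181 %, rounded to 4 dp:

9.2849 %


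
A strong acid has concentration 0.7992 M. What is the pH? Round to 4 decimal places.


A strong acid dissociates completely, so [H+] equals the given concentration.
pH = -log10([H+]) = -log10(0.7992)
pH = 0.09734452, rounded to 4 dp:

0.0973


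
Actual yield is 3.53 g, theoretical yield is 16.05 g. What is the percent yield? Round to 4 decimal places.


% yield = 100 * actual / theoretical
% yield = 100 * 3.53 / 16.05
% yield = 21.99376947 %, rounded to 4 dp:

21.9938 %


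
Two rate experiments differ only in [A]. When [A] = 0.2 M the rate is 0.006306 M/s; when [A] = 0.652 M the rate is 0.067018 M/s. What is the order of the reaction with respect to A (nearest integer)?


Rate is proportional to [A]^n, so rate2/rate1 = ([A]2/[A]1)^n. Take logs to solve for n.
rate2/rate1 = 0.067018 / 0.006306 = 10.6277
[A]2/[A]1 = 0.652 / 0.2 = 3.26
n = ln(10.6277) / ln(3.26) = 2.0
Nearest integer order:

2


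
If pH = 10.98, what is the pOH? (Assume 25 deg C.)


At 25 deg C, pH + pOH = 14.
pOH = 14 - pH = 14 - 10.98
pOH = 3.02:

3.02


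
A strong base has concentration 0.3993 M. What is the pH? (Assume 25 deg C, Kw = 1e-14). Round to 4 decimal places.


A strong base dissociates completely, so [OH-] equals the given concentration.
pOH = -log10([OH-]) = -log10(0.3993) = 0.398701
pH = 14 - pOH = 14 - 0.398701
pH = 13.601299, rounded to 4 dp:

13.6013


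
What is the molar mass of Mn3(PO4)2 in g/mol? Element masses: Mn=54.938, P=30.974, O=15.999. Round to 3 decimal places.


M = sum(count * atomic_mass) over atoms.
M = 3*54.938 + 2*30.974 + 8*15.999
M = 164.814 + 61.948 + 127.992
M = 354.754 g/mol, rounded to 3 dp:

354.754 g/mol


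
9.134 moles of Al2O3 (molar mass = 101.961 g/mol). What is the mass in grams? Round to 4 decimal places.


mass = n * M
mass = 9.134 * 101.961
mass = 931.311774 g, rounded to 4 dp:

931.3118 g


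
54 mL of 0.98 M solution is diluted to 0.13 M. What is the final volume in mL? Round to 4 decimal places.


Dilution: M1*V1 = M2*V2, solve for V2.
V2 = M1*V1 / M2
V2 = 0.98 * 54 / 0.13
V2 = 52.92 / 0.13
V2 = 407.07692308 mL, rounded to 4 dp:

407.0769 mL


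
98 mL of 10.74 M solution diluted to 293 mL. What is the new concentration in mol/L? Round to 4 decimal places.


Dilution: M1*V1 = M2*V2, solve for M2.
M2 = M1*V1 / V2
M2 = 10.74 * 98 / 293
M2 = 1052.52 / 293
M2 = 3.59221843 mol/L, rounded to 4 dp:

3.5922 mol/L


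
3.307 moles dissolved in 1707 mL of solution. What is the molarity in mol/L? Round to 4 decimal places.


Convert volume to liters: V_L = V_mL / 1000.
V_L = 1707 / 1000 = 1.707 L
M = n / V_L = 3.307 / 1.707
M = 1.93731693 mol/L, rounded to 4 dp:

1.9373 mol/L


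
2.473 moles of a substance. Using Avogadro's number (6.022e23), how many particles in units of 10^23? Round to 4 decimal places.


N = n * NA, then divide by 1e23 for the requested units.
N / 1e23 = n * 6.022
N / 1e23 = 2.473 * 6.022
N / 1e23 = 14.892406, rounded to 4 dp:

14.8924


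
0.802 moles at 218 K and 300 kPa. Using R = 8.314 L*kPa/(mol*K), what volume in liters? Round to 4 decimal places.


PV = nRT, solve for V = nRT / P.
nRT = 0.802 * 8.314 * 218 = 1453.5865
V = 1453.5865 / 300
V = 4.84528833 L, rounded to 4 dp:

4.8453 L


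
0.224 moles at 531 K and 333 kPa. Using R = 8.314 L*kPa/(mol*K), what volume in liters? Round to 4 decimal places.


PV = nRT, solve for V = nRT / P.
nRT = 0.224 * 8.314 * 531 = 988.9004
V = 988.9004 / 333
V = 2.96967087 L, rounded to 4 dp:

2.9697 L


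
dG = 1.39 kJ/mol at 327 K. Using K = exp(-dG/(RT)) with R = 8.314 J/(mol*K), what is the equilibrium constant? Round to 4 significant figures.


dG is in kJ/mol; multiply by 1000 to match R in J/(mol*K).
RT = 8.314 * 327 = 2718.678 J/mol
exponent = -dG*1000 / (RT) = -(1.39*1000) / 2718.678 = -0.51127791
K = exp(-0.51127791)
K = 0.59972869, rounded to 4 significant figures:

0.5997


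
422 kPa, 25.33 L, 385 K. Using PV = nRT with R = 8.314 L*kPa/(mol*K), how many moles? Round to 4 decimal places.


PV = nRT, solve for n = PV / (RT).
PV = 422 * 25.33 = 10689.26
RT = 8.314 * 385 = 3200.89
n = 10689.26 / 3200.89
n = 3.33946496 mol, rounded to 4 dp:

3.3395 mol


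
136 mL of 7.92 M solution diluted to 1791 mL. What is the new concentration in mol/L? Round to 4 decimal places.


Dilution: M1*V1 = M2*V2, solve for M2.
M2 = M1*V1 / V2
M2 = 7.92 * 136 / 1791
M2 = 1077.12 / 1791
M2 = 0.60140704 mol/L, rounded to 4 dp:

0.6014 mol/L


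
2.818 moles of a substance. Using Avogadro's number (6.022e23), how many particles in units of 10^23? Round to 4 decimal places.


N = n * NA, then divide by 1e23 for the requested units.
N / 1e23 = n * 6.022
N / 1e23 = 2.818 * 6.022
N / 1e23 = 16.969996, rounded to 4 dp:

16.9700


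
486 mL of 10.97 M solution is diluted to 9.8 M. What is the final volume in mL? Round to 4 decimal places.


Dilution: M1*V1 = M2*V2, solve for V2.
V2 = M1*V1 / M2
V2 = 10.97 * 486 / 9.8
V2 = 5331.42 / 9.8
V2 = 544.02244898 mL, rounded to 4 dp:

544.0224 mL


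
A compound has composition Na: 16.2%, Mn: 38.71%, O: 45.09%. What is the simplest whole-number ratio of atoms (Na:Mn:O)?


Assume 100 g of compound, divide each mass% by atomic mass to get moles, then normalize by the smallest to get a raw atom ratio.
Moles per 100 g: Na: 16.2/22.99 = 0.7047, Mn: 38.71/54.938 = 0.7046, O: 45.09/15.999 = 2.8183
Raw ratio (divide by min = 0.7046): Na: 1.0, Mn: 1.0, O: 4.0
Multiply by 1 to clear fractions: Na: 1.0 ~= 1, Mn: 1.0 ~= 1, O: 4.0 ~= 4
Reduce by GCD to get the simplest whole-number ratio:

1:1:4


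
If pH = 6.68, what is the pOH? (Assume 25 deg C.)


At 25 deg C, pH + pOH = 14.
pOH = 14 - pH = 14 - 6.68
pOH = 7.32:

7.32


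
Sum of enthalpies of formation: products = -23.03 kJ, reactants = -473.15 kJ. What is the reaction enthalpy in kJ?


dH_rxn = sum(dH_f products) - sum(dH_f reactants)
dH_rxn = -23.03 - (-473.15)
dH_rxn = 450.12 kJ:

450.12 kJ


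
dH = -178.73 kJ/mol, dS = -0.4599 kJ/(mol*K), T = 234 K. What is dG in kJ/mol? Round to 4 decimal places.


Gibbs: dG = dH - T*dS (consistent units, dS already in kJ/(mol*K)).
T*dS = 234 * -0.4599 = -107.6166
dG = -178.73 - (-107.6166)
dG = -71.1134 kJ/mol, rounded to 4 dp:

-71.1134 kJ/mol


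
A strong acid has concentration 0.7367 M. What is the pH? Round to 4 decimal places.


A strong acid dissociates completely, so [H+] equals the given concentration.
pH = -log10([H+]) = -log10(0.7367)
pH = 0.13270933, rounded to 4 dp:

0.1327


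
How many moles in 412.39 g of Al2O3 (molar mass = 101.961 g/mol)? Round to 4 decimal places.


n = mass / M
n = 412.39 / 101.961
n = 4.04458567 mol, rounded to 4 dp:

4.0446 mol


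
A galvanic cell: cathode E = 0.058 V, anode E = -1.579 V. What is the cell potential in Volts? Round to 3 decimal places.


Standard cell potential: E_cell = E_cathode - E_anode.
E_cell = 0.058 - (-1.579)
E_cell = 1.637 V, rounded to 3 dp:

1.637 V


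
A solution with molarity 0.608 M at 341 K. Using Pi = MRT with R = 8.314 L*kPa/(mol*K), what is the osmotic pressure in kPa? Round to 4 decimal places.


Osmotic pressure (van't Hoff): Pi = M*R*T.
RT = 8.314 * 341 = 2835.074
Pi = 0.608 * 2835.074
Pi = 1723.724992 kPa, rounded to 4 dp:

1723.7250 kPa


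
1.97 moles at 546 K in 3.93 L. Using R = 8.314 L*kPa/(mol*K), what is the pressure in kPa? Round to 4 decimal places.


PV = nRT, solve for P = nRT / V.
nRT = 1.97 * 8.314 * 546 = 8942.7047
P = 8942.7047 / 3.93
P = 2275.49737913 kPa, rounded to 4 dp:

2275.4974 kPa


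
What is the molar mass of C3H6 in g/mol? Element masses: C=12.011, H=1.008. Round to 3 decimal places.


M = sum(count * atomic_mass) over atoms.
M = 3*12.011 + 6*1.008
M = 36.033 + 6.048
M = 42.081 g/mol, rounded to 3 dp:

42.081 g/mol


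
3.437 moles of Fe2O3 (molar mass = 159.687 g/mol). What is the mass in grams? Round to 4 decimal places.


mass = n * M
mass = 3.437 * 159.687
mass = 548.844219 g, rounded to 4 dp:

548.8442 g


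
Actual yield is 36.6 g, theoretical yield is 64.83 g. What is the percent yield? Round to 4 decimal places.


% yield = 100 * actual / theoretical
% yield = 100 * 36.6 / 64.83
% yield = 56.45534475 %, rounded to 4 dp:

56.4553 %


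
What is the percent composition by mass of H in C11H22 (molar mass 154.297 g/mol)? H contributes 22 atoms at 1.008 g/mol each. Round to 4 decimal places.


pct = 100 * (n_elem * M_elem) / M_total
mass_contribution = 22 * 1.008 = 22.176 g/mol
pct = 100 * 22.176 / 154.297
pct = 14.37228203 %, rounded to 4 dp:

14.3723 %


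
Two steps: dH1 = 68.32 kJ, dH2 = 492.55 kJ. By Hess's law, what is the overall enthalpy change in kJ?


Hess's law: enthalpy is a state function, so add the step enthalpies.
dH_total = dH1 + dH2 = 68.32 + (492.55)
dH_total = 560.87 kJ:

560.87 kJ


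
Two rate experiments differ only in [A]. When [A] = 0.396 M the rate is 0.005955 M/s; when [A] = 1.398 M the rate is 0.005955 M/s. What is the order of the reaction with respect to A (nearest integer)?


Rate is proportional to [A]^n, so rate2/rate1 = ([A]2/[A]1)^n. Take logs to solve for n.
rate2/rate1 = 0.005955 / 0.005955 = 1.0
[A]2/[A]1 = 1.398 / 0.396 = 3.5303
n = ln(1.0) / ln(3.5303) = 0.0
Nearest integer order:

0


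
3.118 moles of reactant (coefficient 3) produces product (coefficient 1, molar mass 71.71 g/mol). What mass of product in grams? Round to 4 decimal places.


Use the coefficient ratio to convert reactant moles to product moles, then multiply by the product's molar mass.
moles_P = moles_R * (coeff_P / coeff_R) = 3.118 * (1/3) = 1.039333
mass_P = moles_P * M_P = 1.039333 * 71.71
mass_P = 74.53056943 g, rounded to 4 dp:

74.5306 g


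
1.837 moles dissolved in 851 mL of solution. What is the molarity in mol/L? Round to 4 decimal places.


Convert volume to liters: V_L = V_mL / 1000.
V_L = 851 / 1000 = 0.851 L
M = n / V_L = 1.837 / 0.851
M = 2.1586369 mol/L, rounded to 4 dp:

2.1586 mol/L


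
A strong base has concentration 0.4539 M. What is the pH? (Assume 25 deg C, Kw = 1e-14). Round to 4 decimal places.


A strong base dissociates completely, so [OH-] equals the given concentration.
pOH = -log10([OH-]) = -log10(0.4539) = 0.34304
pH = 14 - pOH = 14 - 0.34304
pH = 13.65696, rounded to 4 dp:

13.6570


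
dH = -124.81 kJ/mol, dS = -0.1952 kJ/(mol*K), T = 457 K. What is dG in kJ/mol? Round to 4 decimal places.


Gibbs: dG = dH - T*dS (consistent units, dS already in kJ/(mol*K)).
T*dS = 457 * -0.1952 = -89.2064
dG = -124.81 - (-89.2064)
dG = -35.6036 kJ/mol, rounded to 4 dp:

-35.6036 kJ/mol


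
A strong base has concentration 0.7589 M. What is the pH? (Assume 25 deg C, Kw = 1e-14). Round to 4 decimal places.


A strong base dissociates completely, so [OH-] equals the given concentration.
pOH = -log10([OH-]) = -log10(0.7589) = 0.119815
pH = 14 - pOH = 14 - 0.119815
pH = 13.880185, rounded to 4 dp:

13.8802


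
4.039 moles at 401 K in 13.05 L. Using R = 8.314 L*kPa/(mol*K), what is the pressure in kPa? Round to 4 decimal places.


PV = nRT, solve for P = nRT / V.
nRT = 4.039 * 8.314 * 401 = 13465.6786
P = 13465.6786 / 13.05
P = 1031.85276628 kPa, rounded to 4 dp:

1031.8528 kPa


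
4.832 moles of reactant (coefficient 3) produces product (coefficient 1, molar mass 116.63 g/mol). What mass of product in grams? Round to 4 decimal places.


Use the coefficient ratio to convert reactant moles to product moles, then multiply by the product's molar mass.
moles_P = moles_R * (coeff_P / coeff_R) = 4.832 * (1/3) = 1.610667
mass_P = moles_P * M_P = 1.610667 * 116.63
mass_P = 187.85209221 g, rounded to 4 dp:

187.8521 g


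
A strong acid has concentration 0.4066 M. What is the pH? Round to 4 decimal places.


A strong acid dissociates completely, so [H+] equals the given concentration.
pH = -log10([H+]) = -log10(0.4066)
pH = 0.39083263, rounded to 4 dp:

0.3908


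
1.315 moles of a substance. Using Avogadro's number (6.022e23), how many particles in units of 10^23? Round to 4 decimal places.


N = n * NA, then divide by 1e23 for the requested units.
N / 1e23 = n * 6.022
N / 1e23 = 1.315 * 6.022
N / 1e23 = 7.91893, rounded to 4 dp:

7.9189


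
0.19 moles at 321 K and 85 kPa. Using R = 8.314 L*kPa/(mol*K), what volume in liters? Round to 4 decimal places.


PV = nRT, solve for V = nRT / P.
nRT = 0.19 * 8.314 * 321 = 507.0709
V = 507.0709 / 85
V = 5.96554 L, rounded to 4 dp:

5.9655 L


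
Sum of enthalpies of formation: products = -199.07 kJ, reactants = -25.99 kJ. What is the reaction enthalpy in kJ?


dH_rxn = sum(dH_f products) - sum(dH_f reactants)
dH_rxn = -199.07 - (-25.99)
dH_rxn = -173.08 kJ:

-173.08 kJ


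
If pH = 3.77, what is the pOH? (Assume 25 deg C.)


At 25 deg C, pH + pOH = 14.
pOH = 14 - pH = 14 - 3.77
pOH = 10.23:

10.23


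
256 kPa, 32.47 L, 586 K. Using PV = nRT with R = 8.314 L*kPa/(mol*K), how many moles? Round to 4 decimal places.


PV = nRT, solve for n = PV / (RT).
PV = 256 * 32.47 = 8312.32
RT = 8.314 * 586 = 4872.004
n = 8312.32 / 4872.004
n = 1.70613981 mol, rounded to 4 dp:

1.7061 mol


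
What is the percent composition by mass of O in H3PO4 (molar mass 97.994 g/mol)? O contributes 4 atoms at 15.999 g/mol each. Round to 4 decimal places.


pct = 100 * (n_elem * M_elem) / M_total
mass_contribution = 4 * 15.999 = 63.996 g/mol
pct = 100 * 63.996 / 97.994
pct = 65.30603915 %, rounded to 4 dp:

65.3060 %


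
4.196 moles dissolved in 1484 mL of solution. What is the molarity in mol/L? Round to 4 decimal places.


Convert volume to liters: V_L = V_mL / 1000.
V_L = 1484 / 1000 = 1.484 L
M = n / V_L = 4.196 / 1.484
M = 2.82749326 mol/L, rounded to 4 dp:

2.8275 mol/L


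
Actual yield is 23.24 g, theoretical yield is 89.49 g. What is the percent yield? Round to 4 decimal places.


% yield = 100 * actual / theoretical
% yield = 100 * 23.24 / 89.49
% yield = 25.96938205 %, rounded to 4 dp:

25.9694 %


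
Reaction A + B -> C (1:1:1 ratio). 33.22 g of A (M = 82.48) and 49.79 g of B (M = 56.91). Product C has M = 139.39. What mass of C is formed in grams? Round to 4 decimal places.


Find moles of each reactant; the smaller value is the limiting reagent in a 1:1:1 reaction, so moles_C equals moles of the limiter.
n_A = mass_A / M_A = 33.22 / 82.48 = 0.402764 mol
n_B = mass_B / M_B = 49.79 / 56.91 = 0.87489 mol
Limiting reagent: A (smaller), n_limiting = 0.402764 mol
mass_C = n_limiting * M_C = 0.402764 * 139.39
mass_C = 56.14127396 g, rounded to 4 dp:

56.1413 g


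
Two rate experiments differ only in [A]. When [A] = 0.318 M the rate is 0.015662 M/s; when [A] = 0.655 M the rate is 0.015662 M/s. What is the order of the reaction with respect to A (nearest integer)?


Rate is proportional to [A]^n, so rate2/rate1 = ([A]2/[A]1)^n. Take logs to solve for n.
rate2/rate1 = 0.015662 / 0.015662 = 1.0
[A]2/[A]1 = 0.655 / 0.318 = 2.0597
n = ln(1.0) / ln(2.0597) = 0.0
Nearest integer order:

0


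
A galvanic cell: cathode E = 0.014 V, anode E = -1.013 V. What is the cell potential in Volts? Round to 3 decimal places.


Standard cell potential: E_cell = E_cathode - E_anode.
E_cell = 0.014 - (-1.013)
E_cell = 1.027 V, rounded to 3 dp:

1.027 V


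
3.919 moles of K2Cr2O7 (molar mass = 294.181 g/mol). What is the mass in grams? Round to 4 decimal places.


mass = n * M
mass = 3.919 * 294.181
mass = 1152.895339 g, rounded to 4 dp:

1152.8953 g


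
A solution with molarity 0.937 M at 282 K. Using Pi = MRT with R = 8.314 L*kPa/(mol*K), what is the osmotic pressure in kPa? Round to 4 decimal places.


Osmotic pressure (van't Hoff): Pi = M*R*T.
RT = 8.314 * 282 = 2344.548
Pi = 0.937 * 2344.548
Pi = 2196.841476 kPa, rounded to 4 dp:

2196.8415 kPa


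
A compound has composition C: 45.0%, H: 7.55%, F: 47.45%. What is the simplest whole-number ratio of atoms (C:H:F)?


Assume 100 g of compound, divide each mass% by atomic mass to get moles, then normalize by the smallest to get a raw atom ratio.
Moles per 100 g: C: 45.0/12.011 = 3.7466, H: 7.55/1.008 = 7.4901, F: 47.45/18.998 = 2.4976
Raw ratio (divide by min = 2.4976): C: 1.5, H: 2.999, F: 1.0
Multiply by 2 to clear fractions: C: 3.0 ~= 3, H: 5.998 ~= 6, F: 2.0 ~= 2
Reduce by GCD to get the simplest whole-number ratio:

3:6:2


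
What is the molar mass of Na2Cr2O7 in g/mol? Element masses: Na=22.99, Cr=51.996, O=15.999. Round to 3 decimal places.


M = sum(count * atomic_mass) over atoms.
M = 2*22.99 + 2*51.996 + 7*15.999
M = 45.98 + 103.992 + 111.993
M = 261.965 g/mol, rounded to 3 dp:

261.965 g/mol


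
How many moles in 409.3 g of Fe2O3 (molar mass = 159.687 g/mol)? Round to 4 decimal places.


n = mass / M
n = 409.3 / 159.687
n = 2.56313914 mol, rounded to 4 dp:

2.5631 mol


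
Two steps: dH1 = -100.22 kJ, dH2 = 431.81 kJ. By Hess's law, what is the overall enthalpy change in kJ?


Hess's law: enthalpy is a state function, so add the step enthalpies.
dH_total = dH1 + dH2 = -100.22 + (431.81)
dH_total = 331.59 kJ:

331.59 kJ


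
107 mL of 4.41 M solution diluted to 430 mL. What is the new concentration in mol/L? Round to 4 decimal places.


Dilution: M1*V1 = M2*V2, solve for M2.
M2 = M1*V1 / V2
M2 = 4.41 * 107 / 430
M2 = 471.87 / 430
M2 = 1.09737209 mol/L, rounded to 4 dp:

1.0974 mol/L


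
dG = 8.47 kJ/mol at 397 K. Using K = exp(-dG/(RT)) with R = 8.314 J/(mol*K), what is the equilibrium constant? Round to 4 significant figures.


dG is in kJ/mol; multiply by 1000 to match R in J/(mol*K).
RT = 8.314 * 397 = 3300.658 J/mol
exponent = -dG*1000 / (RT) = -(8.47*1000) / 3300.658 = -2.56615499
K = exp(-2.56615499)
K = 0.076830392, rounded to 4 significant figures:

0.07683


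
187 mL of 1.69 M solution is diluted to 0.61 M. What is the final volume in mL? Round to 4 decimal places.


Dilution: M1*V1 = M2*V2, solve for V2.
V2 = M1*V1 / M2
V2 = 1.69 * 187 / 0.61
V2 = 316.03 / 0.61
V2 = 518.08196721 mL, rounded to 4 dp:

518.0820 mL


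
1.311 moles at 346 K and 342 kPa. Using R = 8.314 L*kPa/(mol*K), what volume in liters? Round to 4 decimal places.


PV = nRT, solve for V = nRT / P.
nRT = 1.311 * 8.314 * 346 = 3771.2803
V = 3771.2803 / 342
V = 11.02713538 L, rounded to 4 dp:

11.0271 L


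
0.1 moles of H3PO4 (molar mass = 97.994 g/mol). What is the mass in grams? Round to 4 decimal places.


mass = n * M
mass = 0.1 * 97.994
mass = 9.7994 g, rounded to 4 dp:

9.7994 g


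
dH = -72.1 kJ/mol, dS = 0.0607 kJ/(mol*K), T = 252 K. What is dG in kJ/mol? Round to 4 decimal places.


Gibbs: dG = dH - T*dS (consistent units, dS already in kJ/(mol*K)).
T*dS = 252 * 0.0607 = 15.2964
dG = -72.1 - (15.2964)
dG = -87.3964 kJ/mol, rounded to 4 dp:

-87.3964 kJ/mol


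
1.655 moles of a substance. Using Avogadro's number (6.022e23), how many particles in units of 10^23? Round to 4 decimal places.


N = n * NA, then divide by 1e23 for the requested units.
N / 1e23 = n * 6.022
N / 1e23 = 1.655 * 6.022
N / 1e23 = 9.96641, rounded to 4 dp:

9.9664


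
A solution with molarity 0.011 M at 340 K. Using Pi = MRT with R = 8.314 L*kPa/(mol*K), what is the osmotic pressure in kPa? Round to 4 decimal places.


Osmotic pressure (van't Hoff): Pi = M*R*T.
RT = 8.314 * 340 = 2826.76
Pi = 0.011 * 2826.76
Pi = 31.09436 kPa, rounded to 4 dp:

31.0944 kPa


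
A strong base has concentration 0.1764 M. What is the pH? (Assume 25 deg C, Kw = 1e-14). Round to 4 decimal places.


A strong base dissociates completely, so [OH-] equals the given concentration.
pOH = -log10([OH-]) = -log10(0.1764) = 0.753501
pH = 14 - pOH = 14 - 0.753501
pH = 13.246499, rounded to 4 dp:

13.2465


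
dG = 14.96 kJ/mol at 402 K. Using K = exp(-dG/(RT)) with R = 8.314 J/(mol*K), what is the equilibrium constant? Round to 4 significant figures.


dG is in kJ/mol; multiply by 1000 to match R in J/(mol*K).
RT = 8.314 * 402 = 3342.228 J/mol
exponent = -dG*1000 / (RT) = -(14.96*1000) / 3342.228 = -4.47605609
K = exp(-4.47605609)
K = 0.011378199, rounded to 4 significant figures:

0.01138


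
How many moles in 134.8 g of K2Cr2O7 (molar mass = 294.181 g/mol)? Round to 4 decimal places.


n = mass / M
n = 134.8 / 294.181
n = 0.4582213 mol, rounded to 4 dp:

0.4582 mol


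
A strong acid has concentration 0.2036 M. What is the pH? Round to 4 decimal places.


A strong acid dissociates completely, so [H+] equals the given concentration.
pH = -log10([H+]) = -log10(0.2036)
pH = 0.69122223, rounded to 4 dp:

0.6912


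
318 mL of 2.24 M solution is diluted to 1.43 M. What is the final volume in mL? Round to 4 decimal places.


Dilution: M1*V1 = M2*V2, solve for V2.
V2 = M1*V1 / M2
V2 = 2.24 * 318 / 1.43
V2 = 712.32 / 1.43
V2 = 498.12587413 mL, rounded to 4 dp:

498.1259 mL


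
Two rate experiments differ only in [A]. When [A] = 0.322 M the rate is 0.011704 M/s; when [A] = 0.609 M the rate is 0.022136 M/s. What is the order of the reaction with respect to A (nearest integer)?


Rate is proportional to [A]^n, so rate2/rate1 = ([A]2/[A]1)^n. Take logs to solve for n.
rate2/rate1 = 0.022136 / 0.011704 = 1.8913
[A]2/[A]1 = 0.609 / 0.322 = 1.8913
n = ln(1.8913) / ln(1.8913) = 1.0
Nearest integer order:

1


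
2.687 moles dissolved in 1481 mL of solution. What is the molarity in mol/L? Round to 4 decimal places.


Convert volume to liters: V_L = V_mL / 1000.
V_L = 1481 / 1000 = 1.481 L
M = n / V_L = 2.687 / 1.481
M = 1.81431465 mol/L, rounded to 4 dp:

1.8143 mol/L


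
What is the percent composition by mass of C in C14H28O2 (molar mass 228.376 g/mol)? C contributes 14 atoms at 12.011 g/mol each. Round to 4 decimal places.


pct = 100 * (n_elem * M_elem) / M_total
mass_contribution = 14 * 12.011 = 168.154 g/mol
pct = 100 * 168.154 / 228.376
pct = 73.63032893 %, rounded to 4 dp:

73.6303 %


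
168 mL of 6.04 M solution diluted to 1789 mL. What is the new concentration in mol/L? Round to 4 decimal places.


Dilution: M1*V1 = M2*V2, solve for M2.
M2 = M1*V1 / V2
M2 = 6.04 * 168 / 1789
M2 = 1014.72 / 1789
M2 = 0.56719955 mol/L, rounded to 4 dp:

0.5672 mol/L


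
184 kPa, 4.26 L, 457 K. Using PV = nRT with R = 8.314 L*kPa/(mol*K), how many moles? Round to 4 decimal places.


PV = nRT, solve for n = PV / (RT).
PV = 184 * 4.26 = 783.84
RT = 8.314 * 457 = 3799.498
n = 783.84 / 3799.498
n = 0.20630094 mol, rounded to 4 dp:

0.2063 mol


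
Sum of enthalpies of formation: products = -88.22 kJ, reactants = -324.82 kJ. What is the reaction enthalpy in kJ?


dH_rxn = sum(dH_f products) - sum(dH_f reactants)
dH_rxn = -88.22 - (-324.82)
dH_rxn = 236.6 kJ:

236.60 kJ


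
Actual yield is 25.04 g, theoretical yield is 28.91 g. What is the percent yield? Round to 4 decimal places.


% yield = 100 * actual / theoretical
% yield = 100 * 25.04 / 28.91
% yield = 86.6136285 %, rounded to 4 dp:

86.6136 %


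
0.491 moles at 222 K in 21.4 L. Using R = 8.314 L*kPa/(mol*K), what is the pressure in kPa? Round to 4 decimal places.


PV = nRT, solve for P = nRT / V.
nRT = 0.491 * 8.314 * 222 = 906.2426
P = 906.2426 / 21.4
P = 42.34778505 kPa, rounded to 4 dp:

42.3478 kPa


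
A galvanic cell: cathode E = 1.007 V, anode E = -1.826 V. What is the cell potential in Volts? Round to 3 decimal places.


Standard cell potential: E_cell = E_cathode - E_anode.
E_cell = 1.007 - (-1.826)
E_cell = 2.833 V, rounded to 3 dp:

2.833 V


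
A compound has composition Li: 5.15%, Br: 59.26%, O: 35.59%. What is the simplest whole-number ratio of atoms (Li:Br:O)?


Assume 100 g of compound, divide each mass% by atomic mass to get moles, then normalize by the smallest to get a raw atom ratio.
Moles per 100 g: Li: 5.15/6.941 = 0.742, Br: 59.26/79.904 = 0.7416, O: 35.59/15.999 = 2.2245
Raw ratio (divide by min = 0.7416): Li: 1.0, Br: 1.0, O: 2.999
Multiply by 1 to clear fractions: Li: 1.0 ~= 1, Br: 1.0 ~= 1, O: 2.999 ~= 3
Reduce by GCD to get the simplest whole-number ratio:

1:1:3


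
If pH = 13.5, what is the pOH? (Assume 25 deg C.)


At 25 deg C, pH + pOH = 14.
pOH = 14 - pH = 14 - 13.5
pOH = 0.5:

0.50


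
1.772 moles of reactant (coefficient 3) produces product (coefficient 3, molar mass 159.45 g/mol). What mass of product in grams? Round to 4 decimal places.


Use the coefficient ratio to convert reactant moles to product moles, then multiply by the product's molar mass.
moles_P = moles_R * (coeff_P / coeff_R) = 1.772 * (3/3) = 1.772
mass_P = moles_P * M_P = 1.772 * 159.45
mass_P = 282.5454 g, rounded to 4 dp:

282.5454 g


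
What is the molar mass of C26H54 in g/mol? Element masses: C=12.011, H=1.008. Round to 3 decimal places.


M = sum(count * atomic_mass) over atoms.
M = 26*12.011 + 54*1.008
M = 312.286 + 54.432
M = 366.718 g/mol, rounded to 3 dp:

366.718 g/mol


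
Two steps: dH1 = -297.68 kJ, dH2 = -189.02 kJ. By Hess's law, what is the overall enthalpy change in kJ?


Hess's law: enthalpy is a state function, so add the step enthalpies.
dH_total = dH1 + dH2 = -297.68 + (-189.02)
dH_total = -486.7 kJ:

-486.70 kJ


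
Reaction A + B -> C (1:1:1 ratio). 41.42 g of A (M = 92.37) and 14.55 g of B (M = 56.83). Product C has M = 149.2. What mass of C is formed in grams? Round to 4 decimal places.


Find moles of each reactant; the smaller value is the limiting reagent in a 1:1:1 reaction, so moles_C equals moles of the limiter.
n_A = mass_A / M_A = 41.42 / 92.37 = 0.448414 mol
n_B = mass_B / M_B = 14.55 / 56.83 = 0.256027 mol
Limiting reagent: B (smaller), n_limiting = 0.256027 mol
mass_C = n_limiting * M_C = 0.256027 * 149.2
mass_C = 38.1992284 g, rounded to 4 dp:

38.1992 g


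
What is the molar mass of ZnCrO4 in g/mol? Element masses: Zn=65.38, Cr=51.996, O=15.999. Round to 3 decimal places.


M = sum(count * atomic_mass) over atoms.
M = 1*65.38 + 1*51.996 + 4*15.999
M = 65.38 + 51.996 + 63.996
M = 181.372 g/mol, rounded to 3 dp:

181.372 g/mol


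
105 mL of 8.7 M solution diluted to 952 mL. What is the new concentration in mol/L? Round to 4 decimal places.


Dilution: M1*V1 = M2*V2, solve for M2.
M2 = M1*V1 / V2
M2 = 8.7 * 105 / 952
M2 = 913.5 / 952
M2 = 0.95955882 mol/L, rounded to 4 dp:

0.9596 mol/L


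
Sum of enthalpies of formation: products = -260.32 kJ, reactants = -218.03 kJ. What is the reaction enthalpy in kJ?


dH_rxn = sum(dH_f products) - sum(dH_f reactants)
dH_rxn = -260.32 - (-218.03)
dH_rxn = -42.29 kJ:

-42.29 kJ


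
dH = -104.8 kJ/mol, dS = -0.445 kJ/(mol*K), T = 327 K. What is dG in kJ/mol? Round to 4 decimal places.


Gibbs: dG = dH - T*dS (consistent units, dS already in kJ/(mol*K)).
T*dS = 327 * -0.445 = -145.515
dG = -104.8 - (-145.515)
dG = 40.715 kJ/mol, rounded to 4 dp:

40.7150 kJ/mol


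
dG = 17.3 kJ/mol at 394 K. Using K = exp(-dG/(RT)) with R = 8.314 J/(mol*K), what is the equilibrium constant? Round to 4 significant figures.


dG is in kJ/mol; multiply by 1000 to match R in J/(mol*K).
RT = 8.314 * 394 = 3275.716 J/mol
exponent = -dG*1000 / (RT) = -(17.3*1000) / 3275.716 = -5.28128812
K = exp(-5.28128812)
K = 0.0050858754, rounded to 4 significant figures:

0.005086


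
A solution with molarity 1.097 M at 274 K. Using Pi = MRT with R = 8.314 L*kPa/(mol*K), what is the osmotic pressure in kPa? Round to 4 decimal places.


Osmotic pressure (van't Hoff): Pi = M*R*T.
RT = 8.314 * 274 = 2278.036
Pi = 1.097 * 2278.036
Pi = 2499.005492 kPa, rounded to 4 dp:

2499.0055 kPa


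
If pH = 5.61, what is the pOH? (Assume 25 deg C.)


At 25 deg C, pH + pOH = 14.
pOH = 14 - pH = 14 - 5.61
pOH = 8.39:

8.39


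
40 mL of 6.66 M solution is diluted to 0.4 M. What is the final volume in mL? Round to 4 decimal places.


Dilution: M1*V1 = M2*V2, solve for V2.
V2 = M1*V1 / M2
V2 = 6.66 * 40 / 0.4
V2 = 266.4 / 0.4
V2 = 666.0 mL, rounded to 4 dp:

666.0000 mL


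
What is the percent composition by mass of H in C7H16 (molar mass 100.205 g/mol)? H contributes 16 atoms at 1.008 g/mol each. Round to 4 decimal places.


pct = 100 * (n_elem * M_elem) / M_total
mass_contribution = 16 * 1.008 = 16.128 g/mol
pct = 100 * 16.128 / 100.205
pct = 16.09500524 %, rounded to 4 dp:

16.0950 %


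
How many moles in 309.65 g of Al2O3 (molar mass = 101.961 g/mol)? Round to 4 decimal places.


n = mass / M
n = 309.65 / 101.961
n = 3.0369455 mol, rounded to 4 dp:

3.0369 mol


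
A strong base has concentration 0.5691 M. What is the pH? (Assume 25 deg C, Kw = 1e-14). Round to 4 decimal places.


A strong base dissociates completely, so [OH-] equals the given concentration.
pOH = -log10([OH-]) = -log10(0.5691) = 0.244811
pH = 14 - pOH = 14 - 0.244811
pH = 13.755189, rounded to 4 dp:

13.7552


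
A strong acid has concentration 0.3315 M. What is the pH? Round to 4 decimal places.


A strong acid dissociates completely, so [H+] equals the given concentration.
pH = -log10([H+]) = -log10(0.3315)
pH = 0.47951647, rounded to 4 dp:

0.4795


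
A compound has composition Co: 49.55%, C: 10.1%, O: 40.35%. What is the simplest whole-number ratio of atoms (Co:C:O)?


Assume 100 g of compound, divide each mass% by atomic mass to get moles, then normalize by the smallest to get a raw atom ratio.
Moles per 100 g: Co: 49.55/58.933 = 0.8408, C: 10.1/12.011 = 0.8409, O: 40.35/15.999 = 2.522
Raw ratio (divide by min = 0.8408): Co: 1.0, C: 1.0, O: 3.0
Multiply by 1 to clear fractions: Co: 1.0 ~= 1, C: 1.0 ~= 1, O: 3.0 ~= 3
Reduce by GCD to get the simplest whole-number ratio:

1:1:3


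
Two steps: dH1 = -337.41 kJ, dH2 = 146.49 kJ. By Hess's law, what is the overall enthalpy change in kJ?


Hess's law: enthalpy is a state function, so add the step enthalpies.
dH_total = dH1 + dH2 = -337.41 + (146.49)
dH_total = -190.92 kJ:

-190.92 kJ


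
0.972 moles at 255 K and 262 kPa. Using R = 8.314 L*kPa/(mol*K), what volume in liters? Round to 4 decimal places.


PV = nRT, solve for V = nRT / P.
nRT = 0.972 * 8.314 * 255 = 2060.708
V = 2060.708 / 262
V = 7.86529771 L, rounded to 4 dp:

7.8653 L


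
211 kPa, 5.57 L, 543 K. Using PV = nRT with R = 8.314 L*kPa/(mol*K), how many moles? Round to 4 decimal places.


PV = nRT, solve for n = PV / (RT).
PV = 211 * 5.57 = 1175.27
RT = 8.314 * 543 = 4514.502
n = 1175.27 / 4514.502
n = 0.26033215 mol, rounded to 4 dp:

0.2603 mol


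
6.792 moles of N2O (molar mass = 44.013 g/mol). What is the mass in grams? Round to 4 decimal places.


mass = n * M
mass = 6.792 * 44.013
mass = 298.936296 g, rounded to 4 dp:

298.9363 g


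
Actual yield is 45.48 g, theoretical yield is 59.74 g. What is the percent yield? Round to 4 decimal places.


% yield = 100 * actual / theoretical
% yield = 100 * 45.48 / 59.74
% yield = 76.12989622 %, rounded to 4 dp:

76.1299 %


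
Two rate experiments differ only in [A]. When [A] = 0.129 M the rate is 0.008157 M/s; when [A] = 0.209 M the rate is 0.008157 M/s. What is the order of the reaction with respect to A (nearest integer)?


Rate is proportional to [A]^n, so rate2/rate1 = ([A]2/[A]1)^n. Take logs to solve for n.
rate2/rate1 = 0.008157 / 0.008157 = 1.0
[A]2/[A]1 = 0.209 / 0.129 = 1.6202
n = ln(1.0) / ln(1.6202) = 0.0
Nearest integer order:

0


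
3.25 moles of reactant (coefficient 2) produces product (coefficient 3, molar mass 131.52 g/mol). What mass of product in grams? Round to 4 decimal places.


Use the coefficient ratio to convert reactant moles to product moles, then multiply by the product's molar mass.
moles_P = moles_R * (coeff_P / coeff_R) = 3.25 * (3/2) = 4.875
mass_P = moles_P * M_P = 4.875 * 131.52
mass_P = 641.16 g, rounded to 4 dp:

641.1600 g


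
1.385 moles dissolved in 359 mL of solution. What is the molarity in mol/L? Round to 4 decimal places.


Convert volume to liters: V_L = V_mL / 1000.
V_L = 359 / 1000 = 0.359 L
M = n / V_L = 1.385 / 0.359
M = 3.85793872 mol/L, rounded to 4 dp:

3.8579 mol/L


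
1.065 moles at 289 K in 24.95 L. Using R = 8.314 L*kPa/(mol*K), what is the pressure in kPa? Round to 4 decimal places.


PV = nRT, solve for P = nRT / V.
nRT = 1.065 * 8.314 * 289 = 2558.9245
P = 2558.9245 / 24.95
P = 102.56210421 kPa, rounded to 4 dp:

102.5621 kPa


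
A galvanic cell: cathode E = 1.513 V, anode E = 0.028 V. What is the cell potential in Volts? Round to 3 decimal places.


Standard cell potential: E_cell = E_cathode - E_anode.
E_cell = 1.513 - (0.028)
E_cell = 1.485 V, rounded to 3 dp:

1.485 V


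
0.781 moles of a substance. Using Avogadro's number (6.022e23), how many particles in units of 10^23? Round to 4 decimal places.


N = n * NA, then divide by 1e23 for the requested units.
N / 1e23 = n * 6.022
N / 1e23 = 0.781 * 6.022
N / 1e23 = 4.703182, rounded to 4 dp:

4.7032


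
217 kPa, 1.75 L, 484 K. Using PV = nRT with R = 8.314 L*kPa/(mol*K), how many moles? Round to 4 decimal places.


PV = nRT, solve for n = PV / (RT).
PV = 217 * 1.75 = 379.75
RT = 8.314 * 484 = 4023.976
n = 379.75 / 4023.976
n = 0.09437184 mol, rounded to 4 dp:

0.0944 mol


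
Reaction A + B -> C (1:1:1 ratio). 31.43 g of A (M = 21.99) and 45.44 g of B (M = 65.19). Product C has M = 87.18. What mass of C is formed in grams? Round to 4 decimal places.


Find moles of each reactant; the smaller value is the limiting reagent in a 1:1:1 reaction, so moles_C equals moles of the limiter.
n_A = mass_A / M_A = 31.43 / 21.99 = 1.429286 mol
n_B = mass_B / M_B = 45.44 / 65.19 = 0.697039 mol
Limiting reagent: B (smaller), n_limiting = 0.697039 mol
mass_C = n_limiting * M_C = 0.697039 * 87.18
mass_C = 60.76786002 g, rounded to 4 dp:

60.7679 g


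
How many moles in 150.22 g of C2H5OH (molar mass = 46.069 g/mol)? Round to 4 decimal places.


n = mass / M
n = 150.22 / 46.069
n = 3.26076103 mol, rounded to 4 dp:

3.2608 mol


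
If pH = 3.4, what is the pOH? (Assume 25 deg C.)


At 25 deg C, pH + pOH = 14.
pOH = 14 - pH = 14 - 3.4
pOH = 10.6:

10.60


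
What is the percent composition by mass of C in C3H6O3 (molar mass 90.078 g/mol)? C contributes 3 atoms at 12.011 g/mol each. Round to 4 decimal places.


pct = 100 * (n_elem * M_elem) / M_total
mass_contribution = 3 * 12.011 = 36.033 g/mol
pct = 100 * 36.033 / 90.078
pct = 40.00199827 %, rounded to 4 dp:

40.0020 %


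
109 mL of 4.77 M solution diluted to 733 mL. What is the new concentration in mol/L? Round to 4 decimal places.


Dilution: M1*V1 = M2*V2, solve for M2.
M2 = M1*V1 / V2
M2 = 4.77 * 109 / 733
M2 = 519.93 / 733
M2 = 0.70931787 mol/L, rounded to 4 dp:

0.7093 mol/L


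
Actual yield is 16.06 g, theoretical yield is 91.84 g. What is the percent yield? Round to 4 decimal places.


% yield = 100 * actual / theoretical
% yield = 100 * 16.06 / 91.84
% yield = 17.4869338 %, rounded to 4 dp:

17.4869 %


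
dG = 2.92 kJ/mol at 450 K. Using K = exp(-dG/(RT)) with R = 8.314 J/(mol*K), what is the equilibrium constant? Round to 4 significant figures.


dG is in kJ/mol; multiply by 1000 to match R in J/(mol*K).
RT = 8.314 * 450 = 3741.3 J/mol
exponent = -dG*1000 / (RT) = -(2.92*1000) / 3741.3 = -0.78047737
K = exp(-0.78047737)
K = 0.45818723, rounded to 4 significant figures:

0.4582


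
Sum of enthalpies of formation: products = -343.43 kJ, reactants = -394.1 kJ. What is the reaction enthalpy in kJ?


dH_rxn = sum(dH_f products) - sum(dH_f reactants)
dH_rxn = -343.43 - (-394.1)
dH_rxn = 50.67 kJ:

50.67 kJ


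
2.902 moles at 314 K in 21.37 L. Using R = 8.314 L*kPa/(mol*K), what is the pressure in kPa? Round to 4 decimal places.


PV = nRT, solve for P = nRT / V.
nRT = 2.902 * 8.314 * 314 = 7575.9496
P = 7575.9496 / 21.37
P = 354.51331774 kPa, rounded to 4 dp:

354.5133 kPa


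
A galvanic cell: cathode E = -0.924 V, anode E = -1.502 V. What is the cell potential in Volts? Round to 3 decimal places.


Standard cell potential: E_cell = E_cathode - E_anode.
E_cell = -0.924 - (-1.502)
E_cell = 0.578 V, rounded to 3 dp:

0.578 V


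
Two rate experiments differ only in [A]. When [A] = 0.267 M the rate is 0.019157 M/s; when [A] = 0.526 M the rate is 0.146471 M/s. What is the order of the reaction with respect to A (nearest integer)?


Rate is proportional to [A]^n, so rate2/rate1 = ([A]2/[A]1)^n. Take logs to solve for n.
rate2/rate1 = 0.146471 / 0.019157 = 7.6458
[A]2/[A]1 = 0.526 / 0.267 = 1.97
n = ln(7.6458) / ln(1.97) = 3.0
Nearest integer order:

3


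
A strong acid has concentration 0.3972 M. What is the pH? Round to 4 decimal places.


A strong acid dissociates completely, so [H+] equals the given concentration.
pH = -log10([H+]) = -log10(0.3972)
pH = 0.40099076, rounded to 4 dp:

0.4010


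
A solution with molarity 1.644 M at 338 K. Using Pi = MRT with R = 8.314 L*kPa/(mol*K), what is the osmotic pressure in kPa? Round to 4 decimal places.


Osmotic pressure (van't Hoff): Pi = M*R*T.
RT = 8.314 * 338 = 2810.132
Pi = 1.644 * 2810.132
Pi = 4619.857008 kPa, rounded to 4 dp:

4619.8570 kPa


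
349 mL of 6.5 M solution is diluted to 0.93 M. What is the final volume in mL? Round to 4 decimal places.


Dilution: M1*V1 = M2*V2, solve for V2.
V2 = M1*V1 / M2
V2 = 6.5 * 349 / 0.93
V2 = 2268.5 / 0.93
V2 = 2439.24731183 mL, rounded to 4 dp:

2439.2473 mL


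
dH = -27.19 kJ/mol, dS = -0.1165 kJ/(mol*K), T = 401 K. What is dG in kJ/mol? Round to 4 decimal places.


Gibbs: dG = dH - T*dS (consistent units, dS already in kJ/(mol*K)).
T*dS = 401 * -0.1165 = -46.7165
dG = -27.19 - (-46.7165)
dG = 19.5265 kJ/mol, rounded to 4 dp:

19.5265 kJ/mol


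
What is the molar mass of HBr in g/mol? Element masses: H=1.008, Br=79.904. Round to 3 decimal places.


M = sum(count * atomic_mass) over atoms.
M = 1*1.008 + 1*79.904
M = 1.008 + 79.904
M = 80.912 g/mol, rounded to 3 dp:

80.912 g/mol


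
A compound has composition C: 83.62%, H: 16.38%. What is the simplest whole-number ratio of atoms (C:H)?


Assume 100 g of compound, divide each mass% by atomic mass to get moles, then normalize by the smallest to get a raw atom ratio.
Moles per 100 g: C: 83.62/12.011 = 6.962, H: 16.38/1.008 = 16.25
Raw ratio (divide by min = 6.962): C: 1.0, H: 2.334
Multiply by 3 to clear fractions: C: 3.0 ~= 3, H: 7.002 ~= 7
Reduce by GCD to get the simplest whole-number ratio:

3:7


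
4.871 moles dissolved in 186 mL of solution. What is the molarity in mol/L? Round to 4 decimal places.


Convert volume to liters: V_L = V_mL / 1000.
V_L = 186 / 1000 = 0.186 L
M = n / V_L = 4.871 / 0.186
M = 26.18817204 mol/L, rounded to 4 dp:

26.1882 mol/L
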